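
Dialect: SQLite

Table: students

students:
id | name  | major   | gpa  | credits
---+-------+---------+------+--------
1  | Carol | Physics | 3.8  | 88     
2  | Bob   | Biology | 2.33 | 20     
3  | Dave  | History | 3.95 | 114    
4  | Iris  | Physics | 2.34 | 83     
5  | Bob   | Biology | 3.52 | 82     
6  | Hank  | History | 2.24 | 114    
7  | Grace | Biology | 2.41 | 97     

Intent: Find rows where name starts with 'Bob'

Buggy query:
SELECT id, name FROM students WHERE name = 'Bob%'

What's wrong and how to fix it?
Bug: Wildcards only work with LIKE; '=' treats '%' as a literal character

Fix: Use LIKE for wildcard pattern matching

Corrected query:
SELECT id, name FROM students WHERE name LIKE 'Bob%'

Result:
id | name
---+-----
2  | Bob 
5  | Bob 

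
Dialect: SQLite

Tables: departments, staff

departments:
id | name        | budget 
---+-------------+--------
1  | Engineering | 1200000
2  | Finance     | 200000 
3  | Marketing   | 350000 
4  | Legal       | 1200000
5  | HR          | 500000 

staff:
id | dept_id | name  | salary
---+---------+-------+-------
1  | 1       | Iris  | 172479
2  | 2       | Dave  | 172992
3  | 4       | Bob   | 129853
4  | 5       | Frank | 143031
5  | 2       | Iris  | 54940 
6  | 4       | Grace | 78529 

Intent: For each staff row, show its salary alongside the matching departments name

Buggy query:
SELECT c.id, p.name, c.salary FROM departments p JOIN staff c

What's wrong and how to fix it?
Bug: JOIN with no ON clause produces a cartesian product; every staff row pairs with every departments row

Fix: Specify the join condition linking the foreign key to the parent id

Corrected query:
SELECT c.id, p.name, c.salary FROM departments p JOIN staff c ON c.dept_id = p.id

Result:
id | name        | salary
---+-------------+-------
1  | Engineering | 172479
2  | Finance     | 172992
3  | Legal       | 129853
4  | HR          | 143031
5  | Finance     | 54940 
6  | Legal       | 78529 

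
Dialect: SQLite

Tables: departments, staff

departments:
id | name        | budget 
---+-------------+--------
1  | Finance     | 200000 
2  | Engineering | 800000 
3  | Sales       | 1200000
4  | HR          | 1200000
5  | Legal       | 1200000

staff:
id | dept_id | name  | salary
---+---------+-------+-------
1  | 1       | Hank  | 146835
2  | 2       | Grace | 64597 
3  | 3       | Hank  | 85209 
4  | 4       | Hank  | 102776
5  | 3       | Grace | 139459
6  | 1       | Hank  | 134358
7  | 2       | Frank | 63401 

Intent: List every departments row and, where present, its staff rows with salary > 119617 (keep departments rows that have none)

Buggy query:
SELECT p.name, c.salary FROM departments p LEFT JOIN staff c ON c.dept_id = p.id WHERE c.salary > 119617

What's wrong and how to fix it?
Bug: Filtering c.salary in WHERE discards the NULL rows produced by LEFT JOIN, turning it into an inner join

Fix: Move the right-table condition into the ON clause so unmatched parents are kept

Corrected query:
SELECT p.name, c.salary FROM departments p LEFT JOIN staff c ON c.dept_id = p.id AND c.salary > 119617

Result:
name        | salary
------------+-------
Finance     | 134358
Finance     | 146835
Engineering | NULL  
Sales       | 139459
HR          | NULL  
Legal       | NULL  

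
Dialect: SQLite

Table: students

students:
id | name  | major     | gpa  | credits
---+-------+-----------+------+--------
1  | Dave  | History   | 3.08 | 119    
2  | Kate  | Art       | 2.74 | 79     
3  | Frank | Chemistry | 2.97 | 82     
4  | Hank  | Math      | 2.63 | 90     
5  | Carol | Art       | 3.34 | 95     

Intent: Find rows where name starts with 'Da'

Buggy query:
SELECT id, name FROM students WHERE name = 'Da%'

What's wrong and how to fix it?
Bug: '=' compares the literal string including the % character; pattern matching needs LIKE

Fix: Use LIKE for wildcard pattern matching

Corrected query:
SELECT id, name FROM students WHERE name LIKE 'Da%'

Result:
id | name
---+-----
1  | Dave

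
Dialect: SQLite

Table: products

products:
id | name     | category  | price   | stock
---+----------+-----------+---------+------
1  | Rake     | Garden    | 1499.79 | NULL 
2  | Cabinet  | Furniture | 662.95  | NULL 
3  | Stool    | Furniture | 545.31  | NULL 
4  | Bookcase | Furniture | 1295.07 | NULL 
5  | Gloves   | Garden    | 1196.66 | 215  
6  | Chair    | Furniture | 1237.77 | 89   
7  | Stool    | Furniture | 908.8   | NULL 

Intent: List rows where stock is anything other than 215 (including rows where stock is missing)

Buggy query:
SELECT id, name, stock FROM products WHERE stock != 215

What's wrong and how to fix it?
Bug: 'stock != 215' is unknown when stock is NULL, so NULL rows are silently excluded

Fix: Handle NULL separately with IS NULL alongside the inequality

Corrected query:
SELECT id, name, stock FROM products WHERE stock != 215 OR stock IS NULL

Result:
id | name     | stock
---+----------+------
1  | Rake     | NULL 
2  | Cabinet  | NULL 
3  | Stool    | NULL 
4  | Bookcase | NULL 
6  | Chair    | 89   
7  | Stool    | NULL 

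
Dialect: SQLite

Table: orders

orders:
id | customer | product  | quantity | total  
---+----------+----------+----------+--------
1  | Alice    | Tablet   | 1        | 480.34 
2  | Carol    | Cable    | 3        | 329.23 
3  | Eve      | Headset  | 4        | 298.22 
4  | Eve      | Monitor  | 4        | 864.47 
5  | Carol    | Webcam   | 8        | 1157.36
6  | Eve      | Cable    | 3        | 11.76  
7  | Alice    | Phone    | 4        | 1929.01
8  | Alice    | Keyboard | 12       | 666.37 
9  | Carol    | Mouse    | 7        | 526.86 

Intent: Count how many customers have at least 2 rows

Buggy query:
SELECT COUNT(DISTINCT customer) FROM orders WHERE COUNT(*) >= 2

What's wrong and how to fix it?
Bug: COUNT(*) cannot appear in WHERE; the per-group count doesn't exist yet

Fix: Group first with HAVING COUNT(*) >= 2, then COUNT the resulting groups

Corrected query:
SELECT COUNT(*) FROM (SELECT customer FROM orders GROUP BY customer HAVING COUNT(*) >= 2)

Result:
COUNT(*)
--------
3       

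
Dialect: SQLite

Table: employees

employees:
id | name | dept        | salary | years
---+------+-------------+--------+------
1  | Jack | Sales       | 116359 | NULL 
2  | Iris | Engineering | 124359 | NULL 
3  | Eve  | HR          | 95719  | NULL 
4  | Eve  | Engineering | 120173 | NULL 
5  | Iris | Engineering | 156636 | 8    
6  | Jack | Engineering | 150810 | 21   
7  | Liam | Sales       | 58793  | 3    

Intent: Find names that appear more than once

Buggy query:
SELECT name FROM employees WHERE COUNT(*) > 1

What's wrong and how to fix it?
Bug: WHERE can't reference COUNT(*); aggregates are computed after WHERE

Fix: GROUP BY name, then filter groups with HAVING COUNT(*) > 1

Corrected query:
SELECT name FROM employees GROUP BY name HAVING COUNT(*) > 1

Result:
name
----
Eve 
Iris
Jack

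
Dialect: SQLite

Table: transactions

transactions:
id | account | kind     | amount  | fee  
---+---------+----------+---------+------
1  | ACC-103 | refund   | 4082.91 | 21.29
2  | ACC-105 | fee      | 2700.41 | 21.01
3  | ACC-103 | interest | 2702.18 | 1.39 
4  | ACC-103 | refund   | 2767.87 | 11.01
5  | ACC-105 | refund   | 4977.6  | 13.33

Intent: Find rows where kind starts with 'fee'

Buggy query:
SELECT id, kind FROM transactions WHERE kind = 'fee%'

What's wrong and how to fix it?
Bug: Wildcards only work with LIKE; '=' treats '%' as a literal character

Fix: Replace '=' with LIKE so 'fee%' is treated as a pattern

Corrected query:
SELECT id, kind FROM transactions WHERE kind LIKE 'fee%'

Result:
id | kind
---+-----
2  | fee 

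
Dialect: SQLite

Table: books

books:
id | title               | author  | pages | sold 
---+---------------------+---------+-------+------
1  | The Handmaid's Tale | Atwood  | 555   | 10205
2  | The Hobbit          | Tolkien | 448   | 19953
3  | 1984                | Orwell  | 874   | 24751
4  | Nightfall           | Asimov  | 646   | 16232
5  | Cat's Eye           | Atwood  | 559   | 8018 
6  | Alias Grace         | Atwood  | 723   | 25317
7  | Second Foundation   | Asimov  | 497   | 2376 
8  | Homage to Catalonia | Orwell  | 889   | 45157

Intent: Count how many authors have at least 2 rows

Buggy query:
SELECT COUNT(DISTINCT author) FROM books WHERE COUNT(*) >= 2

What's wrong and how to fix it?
Bug: WHERE filters individual rows, not groups, so a group-level COUNT is invalid there

Fix: Use a subquery that GROUPs and filters with HAVING, then count its rows

Corrected query:
SELECT COUNT(*) FROM (SELECT author FROM books GROUP BY author HAVING COUNT(*) >= 2)

Result:
COUNT(*)
--------
3       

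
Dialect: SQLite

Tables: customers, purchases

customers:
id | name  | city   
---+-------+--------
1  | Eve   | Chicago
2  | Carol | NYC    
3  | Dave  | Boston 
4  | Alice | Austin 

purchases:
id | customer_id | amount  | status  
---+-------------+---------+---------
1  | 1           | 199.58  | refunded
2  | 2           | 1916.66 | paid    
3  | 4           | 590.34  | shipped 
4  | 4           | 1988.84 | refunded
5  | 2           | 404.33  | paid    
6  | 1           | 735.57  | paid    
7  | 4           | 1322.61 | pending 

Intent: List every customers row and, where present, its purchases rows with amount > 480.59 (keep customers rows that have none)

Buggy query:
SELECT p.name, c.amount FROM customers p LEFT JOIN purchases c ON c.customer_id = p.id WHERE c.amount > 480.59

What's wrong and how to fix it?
Bug: Filtering c.amount in WHERE discards the NULL rows produced by LEFT JOIN, turning it into an inner join

Fix: Move the right-table condition into the ON clause so unmatched parents are kept

Corrected query:
SELECT p.name, c.amount FROM customers p LEFT JOIN purchases c ON c.customer_id = p.id AND c.amount > 480.59

Result:
name  | amount 
------+--------
Eve   | 735.57 
Carol | 1916.66
Dave  | NULL   
Alice | 590.34 
Alice | 1322.61
Alice | 1988.84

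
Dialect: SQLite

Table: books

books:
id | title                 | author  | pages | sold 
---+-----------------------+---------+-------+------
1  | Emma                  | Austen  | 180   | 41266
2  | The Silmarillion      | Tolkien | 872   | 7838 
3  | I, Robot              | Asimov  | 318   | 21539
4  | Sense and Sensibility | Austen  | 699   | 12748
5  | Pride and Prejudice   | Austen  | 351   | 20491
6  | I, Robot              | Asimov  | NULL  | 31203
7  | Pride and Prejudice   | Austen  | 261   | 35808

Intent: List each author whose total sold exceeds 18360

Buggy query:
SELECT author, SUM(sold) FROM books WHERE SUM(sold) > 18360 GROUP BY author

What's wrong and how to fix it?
Bug: WHERE runs before GROUP BY, so aggregates aren't available there

Fix: Use HAVING (which filters groups after aggregation) instead of WHERE

Corrected query:
SELECT author, SUM(sold) FROM books GROUP BY author HAVING SUM(sold) > 18360

Result:
author | SUM(sold)
-------+----------
Asimov | 52742    
Austen | 110313   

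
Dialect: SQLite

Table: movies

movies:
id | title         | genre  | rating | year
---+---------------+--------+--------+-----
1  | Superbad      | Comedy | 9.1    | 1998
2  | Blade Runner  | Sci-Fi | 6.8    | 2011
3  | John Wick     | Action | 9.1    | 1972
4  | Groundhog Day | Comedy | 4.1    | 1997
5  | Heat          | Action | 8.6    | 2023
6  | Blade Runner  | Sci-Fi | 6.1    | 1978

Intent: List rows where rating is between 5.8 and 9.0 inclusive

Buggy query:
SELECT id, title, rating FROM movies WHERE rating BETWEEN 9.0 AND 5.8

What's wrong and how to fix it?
Bug: BETWEEN expects the lower bound first; with 9.0 AND 5.8 the range is empty

Fix: Write BETWEEN 5.8 AND 9.0

Corrected query:
SELECT id, title, rating FROM movies WHERE rating BETWEEN 5.8 AND 9.0

Result:
id | title        | rating
---+--------------+-------
2  | Blade Runner | 6.8   
5  | Heat         | 8.6   
6  | Blade Runner | 6.1   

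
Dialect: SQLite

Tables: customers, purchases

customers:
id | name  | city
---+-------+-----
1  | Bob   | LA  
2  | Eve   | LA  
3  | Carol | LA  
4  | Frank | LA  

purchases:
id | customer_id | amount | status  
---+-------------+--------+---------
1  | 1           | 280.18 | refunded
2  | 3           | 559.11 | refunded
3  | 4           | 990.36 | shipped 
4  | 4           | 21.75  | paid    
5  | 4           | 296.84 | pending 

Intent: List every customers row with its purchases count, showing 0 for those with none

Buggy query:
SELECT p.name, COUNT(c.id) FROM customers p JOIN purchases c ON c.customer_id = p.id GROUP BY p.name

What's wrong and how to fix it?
Bug: An inner join excludes parents with zero children

Fix: Switch to LEFT JOIN to retain unmatched parent rows

Corrected query:
SELECT p.name, COUNT(c.id) FROM customers p LEFT JOIN purchases c ON c.customer_id = p.id GROUP BY p.name

Result:
name  | COUNT(c.id)
------+------------
Bob   | 1          
Carol | 1          
Eve   | 0          
Frank | 3          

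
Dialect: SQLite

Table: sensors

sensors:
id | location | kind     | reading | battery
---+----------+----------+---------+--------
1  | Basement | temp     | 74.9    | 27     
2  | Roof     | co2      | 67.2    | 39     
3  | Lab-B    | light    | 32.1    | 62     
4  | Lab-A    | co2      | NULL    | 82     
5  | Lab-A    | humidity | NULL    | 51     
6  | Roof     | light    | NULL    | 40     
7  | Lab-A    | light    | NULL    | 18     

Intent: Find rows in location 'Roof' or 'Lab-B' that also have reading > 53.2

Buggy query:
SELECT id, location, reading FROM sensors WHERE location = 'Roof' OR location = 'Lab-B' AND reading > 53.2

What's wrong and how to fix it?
Bug: Without parentheses, AND is evaluated before OR, so the reading filter only applies to the 'Lab-B' branch

Fix: Add parentheses around the OR so the AND applies to both alternatives

Corrected query:
SELECT id, location, reading FROM sensors WHERE (location = 'Roof' OR location = 'Lab-B') AND reading > 53.2

Result:
id | location | reading
---+----------+--------
2  | Roof     | 67.2   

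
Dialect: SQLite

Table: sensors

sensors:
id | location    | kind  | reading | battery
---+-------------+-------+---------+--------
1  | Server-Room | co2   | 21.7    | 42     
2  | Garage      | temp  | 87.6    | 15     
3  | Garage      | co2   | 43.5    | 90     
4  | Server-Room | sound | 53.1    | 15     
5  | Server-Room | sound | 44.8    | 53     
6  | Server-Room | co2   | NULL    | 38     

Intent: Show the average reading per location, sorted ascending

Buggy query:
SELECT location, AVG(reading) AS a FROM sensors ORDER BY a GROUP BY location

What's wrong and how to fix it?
Bug: GROUP BY must precede ORDER BY

Fix: Reorder: SELECT … FROM … GROUP BY … ORDER BY …

Corrected query:
SELECT location, AVG(reading) AS a FROM sensors GROUP BY location ORDER BY a

Result:
location    | a        
------------+----------
Server-Room | 39.866667
Garage      | 65.55    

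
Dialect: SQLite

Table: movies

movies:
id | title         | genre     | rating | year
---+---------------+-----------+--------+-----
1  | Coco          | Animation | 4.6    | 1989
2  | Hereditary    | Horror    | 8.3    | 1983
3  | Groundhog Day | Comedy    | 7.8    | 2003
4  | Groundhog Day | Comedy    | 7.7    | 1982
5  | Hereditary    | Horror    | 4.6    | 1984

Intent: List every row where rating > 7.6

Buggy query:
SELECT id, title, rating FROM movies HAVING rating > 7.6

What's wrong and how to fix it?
Bug: HAVING filters the output of aggregation, but this query has no GROUP BY and no aggregate functions, so SQLite rejects it (HAVING clause on a non-aggregate query); the condition here is per row

Fix: Replace HAVING with WHERE since the condition applies to individual rows

Corrected query:
SELECT id, title, rating FROM movies WHERE rating > 7.6

Result:
id | title         | rating
---+---------------+-------
2  | Hereditary    | 8.3   
3  | Groundhog Day | 7.8   
4  | Groundhog Day | 7.7   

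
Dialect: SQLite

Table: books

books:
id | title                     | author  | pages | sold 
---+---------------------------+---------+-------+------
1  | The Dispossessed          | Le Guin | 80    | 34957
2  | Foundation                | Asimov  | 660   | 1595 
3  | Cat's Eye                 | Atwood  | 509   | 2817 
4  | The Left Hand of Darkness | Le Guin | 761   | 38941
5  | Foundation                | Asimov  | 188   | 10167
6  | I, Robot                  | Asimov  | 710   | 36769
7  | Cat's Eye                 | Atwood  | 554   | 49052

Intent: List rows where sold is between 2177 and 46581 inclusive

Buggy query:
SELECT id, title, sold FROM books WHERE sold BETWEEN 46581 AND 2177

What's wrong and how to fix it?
Bug: The bounds are reversed; BETWEEN a AND b requires a <= b to match anything

Fix: Swap the bounds so the smaller value comes first

Corrected query:
SELECT id, title, sold FROM books WHERE sold BETWEEN 2177 AND 46581

Result:
id | title                     | sold 
---+---------------------------+------
1  | The Dispossessed          | 34957
3  | Cat's Eye                 | 2817 
4  | The Left Hand of Darkness | 38941
5  | Foundation                | 10167
6  | I, Robot                  | 36769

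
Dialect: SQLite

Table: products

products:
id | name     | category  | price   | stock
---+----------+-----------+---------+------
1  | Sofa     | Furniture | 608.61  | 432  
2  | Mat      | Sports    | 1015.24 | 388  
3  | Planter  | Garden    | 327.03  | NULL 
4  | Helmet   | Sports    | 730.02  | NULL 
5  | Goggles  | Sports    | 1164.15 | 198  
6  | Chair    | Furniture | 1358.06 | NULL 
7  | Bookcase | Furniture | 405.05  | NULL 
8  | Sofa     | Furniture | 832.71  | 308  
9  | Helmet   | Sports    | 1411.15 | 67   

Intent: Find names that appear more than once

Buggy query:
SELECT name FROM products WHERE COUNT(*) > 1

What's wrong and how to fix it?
Bug: COUNT(*) is an aggregate and cannot be used in WHERE

Fix: GROUP BY name, then filter groups with HAVING COUNT(*) > 1

Corrected query:
SELECT name FROM products GROUP BY name HAVING COUNT(*) > 1

Result:
name  
------
Helmet
Sofa  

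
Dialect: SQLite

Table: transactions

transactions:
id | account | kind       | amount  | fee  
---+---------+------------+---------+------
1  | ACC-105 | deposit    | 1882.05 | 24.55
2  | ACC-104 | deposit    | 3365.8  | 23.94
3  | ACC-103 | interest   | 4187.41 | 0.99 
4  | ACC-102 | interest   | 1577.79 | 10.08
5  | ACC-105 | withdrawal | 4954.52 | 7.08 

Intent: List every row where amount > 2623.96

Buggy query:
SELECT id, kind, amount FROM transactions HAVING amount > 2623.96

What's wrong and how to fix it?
Bug: HAVING filters the output of aggregation, but this query has no GROUP BY and no aggregate functions, so SQLite rejects it (HAVING clause on a non-aggregate query); the condition here is per row

Fix: Replace HAVING with WHERE since the condition applies to individual rows

Corrected query:
SELECT id, kind, amount FROM transactions WHERE amount > 2623.96

Result:
id | kind       | amount 
---+------------+--------
2  | deposit    | 3365.8 
3  | interest   | 4187.41
5  | withdrawal | 4954.52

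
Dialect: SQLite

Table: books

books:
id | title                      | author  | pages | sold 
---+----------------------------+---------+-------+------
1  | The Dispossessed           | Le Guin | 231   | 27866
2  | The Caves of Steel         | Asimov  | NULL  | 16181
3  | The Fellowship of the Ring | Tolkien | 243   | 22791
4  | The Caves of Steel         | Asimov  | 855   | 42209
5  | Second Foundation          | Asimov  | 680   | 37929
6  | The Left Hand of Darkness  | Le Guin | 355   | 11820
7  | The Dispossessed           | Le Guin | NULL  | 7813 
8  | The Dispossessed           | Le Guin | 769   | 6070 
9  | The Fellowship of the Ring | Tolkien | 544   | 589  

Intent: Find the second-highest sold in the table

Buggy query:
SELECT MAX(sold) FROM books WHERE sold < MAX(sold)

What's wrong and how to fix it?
Bug: MAX(sold) on the right of the comparison is an aggregate-in-WHERE error

Fix: Put the inner MAX in a scalar subquery

Corrected query:
SELECT MAX(sold) FROM books WHERE sold < (SELECT MAX(sold) FROM books)

Result:
MAX(sold)
---------
37929    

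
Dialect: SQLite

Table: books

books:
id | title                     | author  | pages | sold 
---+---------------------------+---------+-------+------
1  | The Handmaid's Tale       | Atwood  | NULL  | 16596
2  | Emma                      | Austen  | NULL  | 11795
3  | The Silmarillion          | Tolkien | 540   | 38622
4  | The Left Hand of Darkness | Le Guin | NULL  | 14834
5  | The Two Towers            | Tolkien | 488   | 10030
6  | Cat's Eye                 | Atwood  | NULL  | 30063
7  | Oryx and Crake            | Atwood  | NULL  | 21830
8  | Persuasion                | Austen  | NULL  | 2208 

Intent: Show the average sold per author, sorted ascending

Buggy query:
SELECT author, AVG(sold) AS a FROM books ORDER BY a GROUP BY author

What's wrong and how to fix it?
Bug: ORDER BY appears before GROUP BY; SQL clause order requires GROUP BY first

Fix: Reorder: SELECT … FROM … GROUP BY … ORDER BY …

Corrected query:
SELECT author, AVG(sold) AS a FROM books GROUP BY author ORDER BY a

Result:
author  | a           
--------+-------------
Austen  | 7001.5      
Le Guin | 14834       
Atwood  | 22829.666667
Tolkien | 24326       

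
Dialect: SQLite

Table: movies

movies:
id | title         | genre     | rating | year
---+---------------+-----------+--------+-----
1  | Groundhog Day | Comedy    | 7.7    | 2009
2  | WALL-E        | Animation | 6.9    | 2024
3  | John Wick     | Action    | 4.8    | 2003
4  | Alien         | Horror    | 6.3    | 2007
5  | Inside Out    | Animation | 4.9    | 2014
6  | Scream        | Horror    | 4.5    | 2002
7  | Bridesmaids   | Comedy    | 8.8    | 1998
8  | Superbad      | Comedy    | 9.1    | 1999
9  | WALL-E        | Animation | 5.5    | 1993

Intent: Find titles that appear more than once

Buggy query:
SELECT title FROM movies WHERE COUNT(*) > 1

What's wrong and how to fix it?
Bug: COUNT(*) is an aggregate and cannot be used in WHERE

Fix: GROUP BY title, then filter groups with HAVING COUNT(*) > 1

Corrected query:
SELECT title FROM movies GROUP BY title HAVING COUNT(*) > 1

Result:
title 
------
WALL-E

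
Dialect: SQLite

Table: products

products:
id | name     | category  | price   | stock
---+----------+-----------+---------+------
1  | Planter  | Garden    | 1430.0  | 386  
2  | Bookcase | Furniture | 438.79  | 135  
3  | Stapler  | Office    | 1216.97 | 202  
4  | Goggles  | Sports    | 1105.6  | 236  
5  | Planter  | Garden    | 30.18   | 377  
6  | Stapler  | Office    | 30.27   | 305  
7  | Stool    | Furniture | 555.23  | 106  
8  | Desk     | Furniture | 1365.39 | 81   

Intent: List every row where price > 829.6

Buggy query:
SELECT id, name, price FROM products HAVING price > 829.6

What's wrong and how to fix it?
Bug: This is a non-aggregate query (no GROUP BY, no aggregates), so in SQLite the HAVING clause is invalid here; a row-level condition belongs in WHERE

Fix: Use WHERE for row-level filtering

Corrected query:
SELECT id, name, price FROM products WHERE price > 829.6

Result:
id | name    | price  
---+---------+--------
1  | Planter | 1430   
3  | Stapler | 1216.97
4  | Goggles | 1105.6 
8  | Desk    | 1365.39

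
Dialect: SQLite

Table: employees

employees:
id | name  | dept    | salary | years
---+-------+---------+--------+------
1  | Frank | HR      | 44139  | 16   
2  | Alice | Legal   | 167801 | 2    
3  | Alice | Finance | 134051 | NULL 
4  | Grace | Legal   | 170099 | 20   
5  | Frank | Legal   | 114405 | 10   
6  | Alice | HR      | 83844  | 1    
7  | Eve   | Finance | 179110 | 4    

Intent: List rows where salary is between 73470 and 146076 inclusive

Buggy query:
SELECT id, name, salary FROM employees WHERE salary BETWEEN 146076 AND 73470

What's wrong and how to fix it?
Bug: BETWEEN expects the lower bound first; with 146076 AND 73470 the range is empty

Fix: Swap the bounds so the smaller value comes first

Corrected query:
SELECT id, name, salary FROM employees WHERE salary BETWEEN 73470 AND 146076

Result:
id | name  | salary
---+-------+-------
3  | Alice | 134051
5  | Frank | 114405
6  | Alice | 83844 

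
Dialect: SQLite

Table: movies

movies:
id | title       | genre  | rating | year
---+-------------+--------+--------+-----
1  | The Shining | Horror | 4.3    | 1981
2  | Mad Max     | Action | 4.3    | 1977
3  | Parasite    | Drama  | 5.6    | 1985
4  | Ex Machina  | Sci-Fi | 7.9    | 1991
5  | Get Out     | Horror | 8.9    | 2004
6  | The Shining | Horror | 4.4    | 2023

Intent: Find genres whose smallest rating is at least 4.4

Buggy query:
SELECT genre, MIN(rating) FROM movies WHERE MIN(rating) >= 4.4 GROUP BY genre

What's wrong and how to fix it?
Bug: MIN() in WHERE is a misuse of aggregate

Fix: Use HAVING for the per-group MIN condition

Corrected query:
SELECT genre, MIN(rating) FROM movies GROUP BY genre HAVING MIN(rating) >= 4.4

Result:
genre  | MIN(rating)
-------+------------
Drama  | 5.6        
Sci-Fi | 7.9        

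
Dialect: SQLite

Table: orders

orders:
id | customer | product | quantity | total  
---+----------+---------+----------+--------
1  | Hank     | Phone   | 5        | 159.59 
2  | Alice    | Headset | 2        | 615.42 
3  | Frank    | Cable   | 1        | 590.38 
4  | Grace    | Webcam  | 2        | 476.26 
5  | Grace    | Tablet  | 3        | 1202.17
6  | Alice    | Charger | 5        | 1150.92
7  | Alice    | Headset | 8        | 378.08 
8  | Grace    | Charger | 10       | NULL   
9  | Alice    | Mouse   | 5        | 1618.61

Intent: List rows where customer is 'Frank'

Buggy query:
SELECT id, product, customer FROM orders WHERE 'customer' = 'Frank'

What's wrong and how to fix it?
Bug: Single quotes denote string literals in SQL; the column name is being compared as a constant string

Fix: Remove the quotes around the column name (or use double quotes for an identifier)

Corrected query:
SELECT id, product, customer FROM orders WHERE customer = 'Frank'

Result:
id | product | customer
---+---------+---------
3  | Cable   | Frank   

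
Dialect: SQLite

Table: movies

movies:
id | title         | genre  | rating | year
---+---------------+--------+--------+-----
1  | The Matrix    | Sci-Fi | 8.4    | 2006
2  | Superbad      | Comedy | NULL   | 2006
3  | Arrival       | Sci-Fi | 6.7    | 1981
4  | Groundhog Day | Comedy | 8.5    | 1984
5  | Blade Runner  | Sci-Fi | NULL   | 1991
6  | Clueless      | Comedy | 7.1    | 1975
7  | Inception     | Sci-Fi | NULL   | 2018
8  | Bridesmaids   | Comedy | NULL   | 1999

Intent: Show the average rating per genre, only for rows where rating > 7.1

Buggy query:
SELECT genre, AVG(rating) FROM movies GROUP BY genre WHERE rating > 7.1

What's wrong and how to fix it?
Bug: Row-level WHERE must come before GROUP BY in the clause order

Fix: Move the WHERE clause before GROUP BY

Corrected query:
SELECT genre, AVG(rating) FROM movies WHERE rating > 7.1 GROUP BY genre

Result:
genre  | AVG(rating)
-------+------------
Comedy | 8.5        
Sci-Fi | 8.4        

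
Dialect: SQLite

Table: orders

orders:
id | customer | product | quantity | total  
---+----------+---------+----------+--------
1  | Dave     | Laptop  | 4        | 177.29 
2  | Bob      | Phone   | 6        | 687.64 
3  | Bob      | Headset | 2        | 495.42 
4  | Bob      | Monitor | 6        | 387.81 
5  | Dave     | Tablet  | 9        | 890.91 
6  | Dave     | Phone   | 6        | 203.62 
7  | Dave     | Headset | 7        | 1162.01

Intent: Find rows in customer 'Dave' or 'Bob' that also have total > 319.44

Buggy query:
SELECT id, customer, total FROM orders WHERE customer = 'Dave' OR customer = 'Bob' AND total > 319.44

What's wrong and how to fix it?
Bug: Without parentheses, AND is evaluated before OR, so the total filter only applies to the 'Bob' branch

Fix: Add parentheses around the OR so the AND applies to both alternatives

Corrected query:
SELECT id, customer, total FROM orders WHERE (customer = 'Dave' OR customer = 'Bob') AND total > 319.44

Result:
id | customer | total  
---+----------+--------
2  | Bob      | 687.64 
3  | Bob      | 495.42 
4  | Bob      | 387.81 
5  | Dave     | 890.91 
7  | Dave     | 1162.01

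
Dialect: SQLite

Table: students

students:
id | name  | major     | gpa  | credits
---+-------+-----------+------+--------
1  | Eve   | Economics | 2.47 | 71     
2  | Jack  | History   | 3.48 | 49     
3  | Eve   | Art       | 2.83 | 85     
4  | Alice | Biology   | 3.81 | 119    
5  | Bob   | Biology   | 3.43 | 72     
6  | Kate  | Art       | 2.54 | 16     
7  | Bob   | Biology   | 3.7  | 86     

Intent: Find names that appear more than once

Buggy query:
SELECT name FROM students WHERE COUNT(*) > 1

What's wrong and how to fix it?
Bug: COUNT(*) is an aggregate and cannot be used in WHERE

Fix: GROUP BY name, then filter groups with HAVING COUNT(*) > 1

Corrected query:
SELECT name FROM students GROUP BY name HAVING COUNT(*) > 1

Result:
name
----
Bob 
Eve 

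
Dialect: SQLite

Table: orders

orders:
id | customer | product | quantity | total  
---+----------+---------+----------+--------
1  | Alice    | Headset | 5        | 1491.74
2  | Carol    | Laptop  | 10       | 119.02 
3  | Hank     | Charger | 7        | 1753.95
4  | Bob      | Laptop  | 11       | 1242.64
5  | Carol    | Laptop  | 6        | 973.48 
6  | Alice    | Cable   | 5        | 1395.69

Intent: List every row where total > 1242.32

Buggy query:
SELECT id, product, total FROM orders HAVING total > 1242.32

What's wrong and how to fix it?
Bug: This is a non-aggregate query (no GROUP BY, no aggregates), so in SQLite the HAVING clause is invalid here; a row-level condition belongs in WHERE

Fix: Use WHERE for row-level filtering

Corrected query:
SELECT id, product, total FROM orders WHERE total > 1242.32

Result:
id | product | total  
---+---------+--------
1  | Headset | 1491.74
3  | Charger | 1753.95
4  | Laptop  | 1242.64
6  | Cable   | 1395.69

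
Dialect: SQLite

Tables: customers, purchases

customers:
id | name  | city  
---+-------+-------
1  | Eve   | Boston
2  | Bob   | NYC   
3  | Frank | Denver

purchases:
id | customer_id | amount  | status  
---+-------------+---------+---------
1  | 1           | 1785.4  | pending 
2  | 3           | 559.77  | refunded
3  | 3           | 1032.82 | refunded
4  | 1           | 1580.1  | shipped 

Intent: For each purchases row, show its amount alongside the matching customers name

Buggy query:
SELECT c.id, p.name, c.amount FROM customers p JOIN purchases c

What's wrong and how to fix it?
Bug: Missing join condition: each purchases row is matched to all customers rows instead of just its own

Fix: Specify the join condition linking the foreign key to the parent id

Corrected query:
SELECT c.id, p.name, c.amount FROM customers p JOIN purchases c ON c.customer_id = p.id

Result:
id | name  | amount 
---+-------+--------
1  | Eve   | 1785.4 
2  | Frank | 559.77 
3  | Frank | 1032.82
4  | Eve   | 1580.1 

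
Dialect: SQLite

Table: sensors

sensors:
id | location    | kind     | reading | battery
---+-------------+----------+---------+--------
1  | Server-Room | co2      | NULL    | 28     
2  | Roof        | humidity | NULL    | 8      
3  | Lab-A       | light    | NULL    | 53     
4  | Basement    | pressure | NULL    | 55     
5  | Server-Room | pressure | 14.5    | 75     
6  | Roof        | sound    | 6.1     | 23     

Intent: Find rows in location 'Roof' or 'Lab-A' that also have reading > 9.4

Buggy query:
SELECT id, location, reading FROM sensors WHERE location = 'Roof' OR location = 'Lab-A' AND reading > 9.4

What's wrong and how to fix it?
Bug: AND binds tighter than OR, so this parses as location = 'Roof' OR (location = 'Lab-A' AND reading > 9.4)

Fix: Add parentheses around the OR so the AND applies to both alternatives

Corrected query:
SELECT id, location, reading FROM sensors WHERE (location = 'Roof' OR location = 'Lab-A') AND reading > 9.4

Result:
(no rows)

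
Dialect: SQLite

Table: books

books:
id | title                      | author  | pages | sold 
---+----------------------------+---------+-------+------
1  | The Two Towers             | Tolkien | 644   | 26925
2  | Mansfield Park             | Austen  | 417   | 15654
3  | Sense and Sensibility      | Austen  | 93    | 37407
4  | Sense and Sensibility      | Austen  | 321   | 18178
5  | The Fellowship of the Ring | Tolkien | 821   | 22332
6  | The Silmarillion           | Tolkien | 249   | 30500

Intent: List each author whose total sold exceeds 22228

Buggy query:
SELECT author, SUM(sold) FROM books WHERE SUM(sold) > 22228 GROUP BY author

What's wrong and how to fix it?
Bug: Aggregate functions cannot appear in a WHERE clause

Fix: Use HAVING (which filters groups after aggregation) instead of WHERE

Corrected query:
SELECT author, SUM(sold) FROM books GROUP BY author HAVING SUM(sold) > 22228

Result:
author  | SUM(sold)
--------+----------
Austen  | 71239    
Tolkien | 79757    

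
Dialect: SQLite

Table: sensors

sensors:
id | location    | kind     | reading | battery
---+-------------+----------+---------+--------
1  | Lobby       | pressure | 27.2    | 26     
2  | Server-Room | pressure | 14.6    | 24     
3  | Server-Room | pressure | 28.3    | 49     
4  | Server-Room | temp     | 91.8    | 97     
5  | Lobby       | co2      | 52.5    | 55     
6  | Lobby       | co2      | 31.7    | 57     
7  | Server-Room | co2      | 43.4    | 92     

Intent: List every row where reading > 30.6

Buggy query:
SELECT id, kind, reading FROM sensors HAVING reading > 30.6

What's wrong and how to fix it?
Bug: HAVING filters the output of aggregation, but this query has no GROUP BY and no aggregate functions, so SQLite rejects it (HAVING clause on a non-aggregate query); the condition here is per row

Fix: Use WHERE for row-level filtering

Corrected query:
SELECT id, kind, reading FROM sensors WHERE reading > 30.6

Result:
id | kind | reading
---+------+--------
4  | temp | 91.8   
5  | co2  | 52.5   
6  | co2  | 31.7   
7  | co2  | 43.4   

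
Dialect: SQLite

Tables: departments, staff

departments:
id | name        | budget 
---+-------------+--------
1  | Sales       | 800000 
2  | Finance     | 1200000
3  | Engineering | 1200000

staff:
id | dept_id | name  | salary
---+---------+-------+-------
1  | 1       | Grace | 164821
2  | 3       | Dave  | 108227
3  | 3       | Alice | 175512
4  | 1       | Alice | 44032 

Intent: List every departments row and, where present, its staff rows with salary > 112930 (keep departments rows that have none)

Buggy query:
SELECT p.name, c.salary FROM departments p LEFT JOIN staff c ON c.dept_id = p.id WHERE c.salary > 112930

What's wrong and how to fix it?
Bug: Filtering c.salary in WHERE discards the NULL rows produced by LEFT JOIN, turning it into an inner join

Fix: Move the right-table condition into the ON clause so unmatched parents are kept

Corrected query:
SELECT p.name, c.salary FROM departments p LEFT JOIN staff c ON c.dept_id = p.id AND c.salary > 112930

Result:
name        | salary
------------+-------
Sales       | 164821
Finance     | NULL  
Engineering | 175512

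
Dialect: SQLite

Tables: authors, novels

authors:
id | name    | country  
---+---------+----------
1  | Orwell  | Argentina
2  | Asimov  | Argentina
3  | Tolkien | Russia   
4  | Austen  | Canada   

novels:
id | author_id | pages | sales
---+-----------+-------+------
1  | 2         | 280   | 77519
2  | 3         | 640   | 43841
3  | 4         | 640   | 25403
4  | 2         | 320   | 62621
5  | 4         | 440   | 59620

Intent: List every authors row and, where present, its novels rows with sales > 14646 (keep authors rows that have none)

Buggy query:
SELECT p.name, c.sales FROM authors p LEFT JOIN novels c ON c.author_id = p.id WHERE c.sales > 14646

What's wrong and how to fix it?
Bug: A WHERE condition on the right-hand table after LEFT JOIN drops unmatched parents

Fix: Move the right-table condition into the ON clause so unmatched parents are kept

Corrected query:
SELECT p.name, c.sales FROM authors p LEFT JOIN novels c ON c.author_id = p.id AND c.sales > 14646

Result:
name    | sales
--------+------
Orwell  | NULL 
Asimov  | 62621
Asimov  | 77519
Tolkien | 43841
Austen  | 25403
Austen  | 59620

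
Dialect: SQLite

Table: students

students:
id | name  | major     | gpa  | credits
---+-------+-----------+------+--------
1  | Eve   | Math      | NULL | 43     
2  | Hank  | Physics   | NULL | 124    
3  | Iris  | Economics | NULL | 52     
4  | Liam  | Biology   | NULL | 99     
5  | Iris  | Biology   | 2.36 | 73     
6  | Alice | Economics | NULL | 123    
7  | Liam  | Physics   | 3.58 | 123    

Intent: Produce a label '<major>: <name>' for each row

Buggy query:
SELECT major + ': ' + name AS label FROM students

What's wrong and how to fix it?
Bug: '+' is numeric addition; on text columns SQLite converts them to 0 instead of concatenating

Fix: Use the || operator for string concatenation

Corrected query:
SELECT major || ': ' || name AS label FROM students

Result:
label           
----------------
Math: Eve       
Physics: Hank   
Economics: Iris 
Biology: Liam   
Biology: Iris   
Economics: Alice
Physics: Liam   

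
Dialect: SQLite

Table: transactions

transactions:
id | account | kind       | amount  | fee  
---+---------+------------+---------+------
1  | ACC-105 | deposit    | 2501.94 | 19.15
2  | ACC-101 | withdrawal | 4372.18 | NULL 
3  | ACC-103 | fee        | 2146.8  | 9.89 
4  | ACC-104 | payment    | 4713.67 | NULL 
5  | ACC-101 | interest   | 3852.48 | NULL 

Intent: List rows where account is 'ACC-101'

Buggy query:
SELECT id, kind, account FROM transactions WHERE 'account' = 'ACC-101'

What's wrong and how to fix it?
Bug: 'account' in single quotes is a string literal, not the column; the comparison is literal-vs-literal and never true

Fix: Remove the quotes around the column name (or use double quotes for an identifier)

Corrected query:
SELECT id, kind, account FROM transactions WHERE account = 'ACC-101'

Result:
id | kind       | account
---+------------+--------
2  | withdrawal | ACC-101
5  | interest   | ACC-101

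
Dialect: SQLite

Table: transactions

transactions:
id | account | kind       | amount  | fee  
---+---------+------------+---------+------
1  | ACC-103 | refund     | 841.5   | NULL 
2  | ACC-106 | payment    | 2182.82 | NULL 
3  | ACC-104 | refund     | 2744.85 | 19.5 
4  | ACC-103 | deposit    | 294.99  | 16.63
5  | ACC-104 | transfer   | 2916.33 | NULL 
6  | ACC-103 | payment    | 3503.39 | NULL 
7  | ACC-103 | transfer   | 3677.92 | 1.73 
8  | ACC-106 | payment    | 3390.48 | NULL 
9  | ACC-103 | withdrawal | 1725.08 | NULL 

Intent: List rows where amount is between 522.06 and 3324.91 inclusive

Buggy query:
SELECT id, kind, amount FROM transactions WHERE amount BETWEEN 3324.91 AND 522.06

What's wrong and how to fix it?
Bug: BETWEEN expects the lower bound first; with 3324.91 AND 522.06 the range is empty

Fix: Write BETWEEN 522.06 AND 3324.91

Corrected query:
SELECT id, kind, amount FROM transactions WHERE amount BETWEEN 522.06 AND 3324.91

Result:
id | kind       | amount 
---+------------+--------
1  | refund     | 841.5  
2  | payment    | 2182.82
3  | refund     | 2744.85
5  | transfer   | 2916.33
9  | withdrawal | 1725.08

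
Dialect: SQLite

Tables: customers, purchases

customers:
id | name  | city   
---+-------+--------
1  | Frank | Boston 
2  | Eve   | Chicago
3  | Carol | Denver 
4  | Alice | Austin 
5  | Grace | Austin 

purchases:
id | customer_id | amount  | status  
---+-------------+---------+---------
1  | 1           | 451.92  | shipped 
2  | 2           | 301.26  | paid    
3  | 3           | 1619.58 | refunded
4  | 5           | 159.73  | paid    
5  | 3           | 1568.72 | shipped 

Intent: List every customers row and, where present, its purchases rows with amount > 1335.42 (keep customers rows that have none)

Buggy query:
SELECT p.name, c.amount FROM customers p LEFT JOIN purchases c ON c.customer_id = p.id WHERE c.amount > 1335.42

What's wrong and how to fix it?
Bug: A WHERE condition on the right-hand table after LEFT JOIN drops unmatched parents

Fix: Move the right-table condition into the ON clause so unmatched parents are kept

Corrected query:
SELECT p.name, c.amount FROM customers p LEFT JOIN purchases c ON c.customer_id = p.id AND c.amount > 1335.42

Result:
name  | amount 
------+--------
Frank | NULL   
Eve   | NULL   
Carol | 1568.72
Carol | 1619.58
Alice | NULL   
Grace | NULL   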